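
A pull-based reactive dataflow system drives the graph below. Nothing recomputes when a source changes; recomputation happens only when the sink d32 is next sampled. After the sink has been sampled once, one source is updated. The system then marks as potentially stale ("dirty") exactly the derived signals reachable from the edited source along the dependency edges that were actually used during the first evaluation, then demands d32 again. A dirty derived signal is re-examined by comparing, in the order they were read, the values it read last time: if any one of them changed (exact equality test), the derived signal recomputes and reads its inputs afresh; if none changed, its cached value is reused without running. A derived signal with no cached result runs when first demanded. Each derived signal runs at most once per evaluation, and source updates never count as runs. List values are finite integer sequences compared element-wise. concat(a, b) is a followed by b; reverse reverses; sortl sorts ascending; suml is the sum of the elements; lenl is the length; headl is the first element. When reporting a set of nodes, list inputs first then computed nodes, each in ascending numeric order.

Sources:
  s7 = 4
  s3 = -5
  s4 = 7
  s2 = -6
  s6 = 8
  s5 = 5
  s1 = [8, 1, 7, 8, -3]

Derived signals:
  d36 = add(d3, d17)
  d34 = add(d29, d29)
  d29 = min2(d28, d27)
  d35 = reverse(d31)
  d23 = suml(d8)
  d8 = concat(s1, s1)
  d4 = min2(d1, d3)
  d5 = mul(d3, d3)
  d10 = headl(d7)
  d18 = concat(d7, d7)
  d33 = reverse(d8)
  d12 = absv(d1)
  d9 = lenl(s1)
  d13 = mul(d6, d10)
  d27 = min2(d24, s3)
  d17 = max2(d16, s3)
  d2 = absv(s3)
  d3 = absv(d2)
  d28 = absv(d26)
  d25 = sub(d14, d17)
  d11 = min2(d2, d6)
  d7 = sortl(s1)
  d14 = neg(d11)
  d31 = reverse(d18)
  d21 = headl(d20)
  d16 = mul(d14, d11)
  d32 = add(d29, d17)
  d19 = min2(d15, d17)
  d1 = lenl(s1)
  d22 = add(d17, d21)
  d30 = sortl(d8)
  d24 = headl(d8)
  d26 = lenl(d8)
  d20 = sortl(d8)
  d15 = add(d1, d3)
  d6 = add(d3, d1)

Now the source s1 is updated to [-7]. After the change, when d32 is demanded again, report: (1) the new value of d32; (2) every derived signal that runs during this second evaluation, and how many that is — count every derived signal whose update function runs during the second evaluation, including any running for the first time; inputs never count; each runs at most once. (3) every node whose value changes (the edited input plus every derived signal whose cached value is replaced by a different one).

New value of d32: -12.
Derived signals that run: d1, d6, d8, d11, d24, d26, d27, d28, d29, d32 — 10 in total.
Values that change: s1, d1, d6, d8, d24, d26, d27, d28, d29, d32.
Key observation: the cutoff stops propagation at d14 — its inputs' values are unchanged, so it reuses its cache.

First evaluation (everything demanded from the output):
  d1 = lenl([8, 1, 7, 8, -3]) = 5
  d2 = absv(-5) = 5
  d3 = absv(5) = 5
  d6 = add(5, 5) = 10
  d8 = concat([8, 1, 7, 8, -3], [8, 1, 7, 8, -3]) = [8, 1, 7, 8, -3, 8, 1, 7, 8, -3]
  d11 = min2(5, 10) = 5
  d14 = neg(5) = -5
  d16 = mul(-5, 5) = -25
  d17 = max2(-25, -5) = -5
  d24 = headl([8, 1, 7, 8, -3, 8, 1, 7, 8, -3]) = 8
  d26 = lenl([8, 1, 7, 8, -3, 8, 1, 7, 8, -3]) = 10
  d27 = min2(8, -5) = -5
  d28 = absv(10) = 10
  d29 = min2(10, -5) = -5
  d32 = add(-5, -5) = -10

Propagation after the edit:
  d1: runs — s1 [8, 1, 7, 8, -3]->[-7]; result 1.
  d6: runs — d1 5->1; result 6.
  d8: runs — s1 [8, 1, 7, 8, -3]->[-7]; s1 [8, 1, 7, 8, -3]->[-7]; result [-7, -7].
  d11: runs — d6 10->6; result 5 (same value as before).
  d14: checked — values it read are unchanged (d11 unchanged); reused cached -5 without running.
  d16: checked — values it read are unchanged (d14 unchanged, d11 unchanged); reused cached -25 without running.
  d17: checked — values it read are unchanged (d16 unchanged, s3 unchanged); reused cached -5 without running.
  d24: runs — d8 [8, 1, 7, 8, -3, 8, 1, 7, 8, -3]->[-7, -7]; result -7.
  d26: runs — d8 [8, 1, 7, 8, -3, 8, 1, 7, 8, -3]->[-7, -7]; result 2.
  d27: runs — d24 8->-7; result -7.
  d28: runs — d26 10->2; result 2.
  d29: runs — d28 10->2; d27 -5->-7; result -7.
  d32: runs — d29 -5->-7; result -12.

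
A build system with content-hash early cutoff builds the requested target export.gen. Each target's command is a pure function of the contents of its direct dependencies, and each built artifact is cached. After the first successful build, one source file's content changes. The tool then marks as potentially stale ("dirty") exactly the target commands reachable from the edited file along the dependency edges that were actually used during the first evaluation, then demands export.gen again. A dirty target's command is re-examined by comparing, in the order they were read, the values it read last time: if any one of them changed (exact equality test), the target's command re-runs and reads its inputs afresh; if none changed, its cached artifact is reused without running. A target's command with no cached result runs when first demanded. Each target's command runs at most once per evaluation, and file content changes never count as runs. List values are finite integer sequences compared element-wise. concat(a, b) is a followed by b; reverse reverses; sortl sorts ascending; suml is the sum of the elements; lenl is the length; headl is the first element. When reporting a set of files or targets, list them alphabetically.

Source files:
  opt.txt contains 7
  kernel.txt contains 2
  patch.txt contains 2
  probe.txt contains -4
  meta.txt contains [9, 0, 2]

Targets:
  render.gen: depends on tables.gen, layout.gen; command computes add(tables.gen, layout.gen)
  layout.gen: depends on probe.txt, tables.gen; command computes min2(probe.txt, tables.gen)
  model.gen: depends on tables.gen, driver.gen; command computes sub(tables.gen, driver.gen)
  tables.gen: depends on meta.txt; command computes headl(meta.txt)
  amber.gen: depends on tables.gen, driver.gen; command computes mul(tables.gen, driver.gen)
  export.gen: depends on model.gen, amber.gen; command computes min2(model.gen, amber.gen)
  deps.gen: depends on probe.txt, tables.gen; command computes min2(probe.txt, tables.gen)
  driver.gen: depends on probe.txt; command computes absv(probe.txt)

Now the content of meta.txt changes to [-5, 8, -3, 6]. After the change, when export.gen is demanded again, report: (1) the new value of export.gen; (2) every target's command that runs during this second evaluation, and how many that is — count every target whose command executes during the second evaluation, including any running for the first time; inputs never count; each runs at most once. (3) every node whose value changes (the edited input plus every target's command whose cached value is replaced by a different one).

New value of export.gen: -20.
Target commands that run: amber.gen, export.gen, model.gen, tables.gen — 4 in total.
Values that change: amber.gen, export.gen, meta.txt, model.gen, tables.gen.

First evaluation (everything demanded from the output):
  driver.gen = absv(-4) = 4
  tables.gen = headl([9, 0, 2]) = 9
  amber.gen = mul(9, 4) = 36
  model.gen = sub(9, 4) = 5
  export.gen = min2(5, 36) = 5

Propagation after the edit:
  tables.gen: runs — meta.txt [9, 0, 2]->[-5, 8, -3, 6]; result -5.
  amber.gen: runs — tables.gen 9->-5; result -20.
  model.gen: runs — tables.gen 9->-5; result -9.
  export.gen: runs — model.gen 5->-9; amber.gen 36->-20; result -20.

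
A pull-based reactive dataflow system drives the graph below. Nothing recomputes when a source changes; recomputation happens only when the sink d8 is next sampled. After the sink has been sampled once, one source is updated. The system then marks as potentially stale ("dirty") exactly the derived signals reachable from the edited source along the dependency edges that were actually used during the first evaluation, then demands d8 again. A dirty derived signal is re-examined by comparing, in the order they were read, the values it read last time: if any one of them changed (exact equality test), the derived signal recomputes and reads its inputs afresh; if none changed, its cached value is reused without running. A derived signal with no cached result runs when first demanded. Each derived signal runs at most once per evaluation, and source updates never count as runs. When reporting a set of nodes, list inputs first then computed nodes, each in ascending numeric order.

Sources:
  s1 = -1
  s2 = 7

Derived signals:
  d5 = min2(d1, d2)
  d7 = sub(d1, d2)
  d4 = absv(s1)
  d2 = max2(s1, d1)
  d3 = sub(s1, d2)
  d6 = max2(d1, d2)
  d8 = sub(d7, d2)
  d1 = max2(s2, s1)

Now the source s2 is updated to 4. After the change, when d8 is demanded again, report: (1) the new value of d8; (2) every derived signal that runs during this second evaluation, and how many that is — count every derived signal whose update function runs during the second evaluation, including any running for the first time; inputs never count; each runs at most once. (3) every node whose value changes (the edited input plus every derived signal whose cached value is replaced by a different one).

First evaluation (everything demanded from the output):
  d1 = max2(7, -1) = 7
  d2 = max2(-1, 7) = 7
  d7 = sub(7, 7) = 0
  d8 = sub(0, 7) = -7

Propagation after the edit:
  d1: runs — s2 7->4; result 4.
  d2: runs — d1 7->4; result 4.
  d7: runs — d1 7->4; d2 7->4; result 0 (same value as before).
  d8: runs — d2 7->4; result -4.

New value of d8: -4.
Derived signals that run: d1, d2, d7, d8 — 4 in total.
Values that change: s2, d1, d2, d8.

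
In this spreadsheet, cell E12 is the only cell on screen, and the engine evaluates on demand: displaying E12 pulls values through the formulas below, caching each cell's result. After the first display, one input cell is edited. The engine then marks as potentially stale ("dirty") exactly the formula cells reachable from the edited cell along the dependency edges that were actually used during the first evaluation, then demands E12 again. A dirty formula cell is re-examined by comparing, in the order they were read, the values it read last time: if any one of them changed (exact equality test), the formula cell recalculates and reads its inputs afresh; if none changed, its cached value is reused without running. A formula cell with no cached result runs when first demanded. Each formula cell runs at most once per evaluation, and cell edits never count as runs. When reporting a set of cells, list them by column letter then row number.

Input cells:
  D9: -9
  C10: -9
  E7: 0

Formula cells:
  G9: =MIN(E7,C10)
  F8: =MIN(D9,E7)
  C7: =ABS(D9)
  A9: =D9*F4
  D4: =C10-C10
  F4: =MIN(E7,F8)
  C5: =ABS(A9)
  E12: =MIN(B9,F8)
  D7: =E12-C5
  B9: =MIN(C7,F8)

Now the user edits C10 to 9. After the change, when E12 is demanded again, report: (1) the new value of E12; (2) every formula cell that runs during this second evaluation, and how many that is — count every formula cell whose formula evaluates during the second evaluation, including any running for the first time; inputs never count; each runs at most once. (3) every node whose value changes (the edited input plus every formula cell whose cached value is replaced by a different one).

Initial pass — values computed on the first demand:
  C7 = ABS(-9) = 9
  F8 = MIN(-9, 0) = -9
  B9 = MIN(9, -9) = -9
  E12 = MIN(-9, -9) = -9

Second demand — change propagation:
  no demanded computation ever read C10, so the edit dirties nothing and nothing runs.

The important point: nothing the output needs ever reads C10, so the edit is invisible to it.

E12 now evaluates to -9.
Run set: none (0 run).
Changed values: C10.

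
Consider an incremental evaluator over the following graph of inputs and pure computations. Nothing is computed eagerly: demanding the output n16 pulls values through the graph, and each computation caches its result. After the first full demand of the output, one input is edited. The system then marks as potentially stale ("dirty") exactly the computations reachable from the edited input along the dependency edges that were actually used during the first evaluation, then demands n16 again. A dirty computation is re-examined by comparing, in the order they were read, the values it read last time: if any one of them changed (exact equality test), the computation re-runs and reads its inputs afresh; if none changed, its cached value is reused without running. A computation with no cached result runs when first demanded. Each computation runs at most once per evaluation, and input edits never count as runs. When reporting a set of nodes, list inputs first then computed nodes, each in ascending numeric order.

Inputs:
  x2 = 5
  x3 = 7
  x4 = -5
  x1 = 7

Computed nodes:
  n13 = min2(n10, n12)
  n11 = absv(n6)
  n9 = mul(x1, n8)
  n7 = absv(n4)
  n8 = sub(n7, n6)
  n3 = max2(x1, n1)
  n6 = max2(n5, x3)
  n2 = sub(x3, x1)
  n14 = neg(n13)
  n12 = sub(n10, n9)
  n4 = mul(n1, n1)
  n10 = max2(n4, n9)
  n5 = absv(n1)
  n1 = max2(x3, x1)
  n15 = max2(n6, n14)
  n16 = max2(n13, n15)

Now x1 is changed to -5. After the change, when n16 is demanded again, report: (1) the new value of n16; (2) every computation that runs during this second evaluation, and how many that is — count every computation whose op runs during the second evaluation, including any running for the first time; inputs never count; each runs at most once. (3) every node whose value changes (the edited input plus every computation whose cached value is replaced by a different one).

n16 now evaluates to 49.
Run set: n1, n9, n10, n12, n13, n14, n15, n16 (8 run).
Changed values: x1, n9, n10, n12, n13, n14, n16.
The important point: at n4 every value read last time is unchanged, so the dirty flag clears without a run.

Initial pass — values computed on the first demand:
  n1 = max2(7, 7) = 7
  n4 = mul(7, 7) = 49
  n5 = absv(7) = 7
  n6 = max2(7, 7) = 7
  n7 = absv(49) = 49
  n8 = sub(49, 7) = 42
  n9 = mul(7, 42) = 294
  n10 = max2(49, 294) = 294
  n12 = sub(294, 294) = 0
  n13 = min2(294, 0) = 0
  n14 = neg(0) = 0
  n15 = max2(7, 0) = 7
  n16 = max2(0, 7) = 7

Second demand — change propagation:
  n1: re-runs because x1 7->-5; new result 7 (unchanged).
  n4: re-examined; everything it read last time is the same (n1 unchanged, n1 unchanged) — cache 49 kept, no run.
  n5: re-examined; everything it read last time is the same (n1 unchanged) — cache 7 kept, no run.
  n6: re-examined; everything it read last time is the same (n5 unchanged, x3 unchanged) — cache 7 kept, no run.
  n7: re-examined; everything it read last time is the same (n4 unchanged) — cache 49 kept, no run.
  n8: re-examined; everything it read last time is the same (n7 unchanged, n6 unchanged) — cache 42 kept, no run.
  n9: re-runs because x1 7->-5; new result -210.
  n10: re-runs because n9 294->-210; new result 49.
  n12: re-runs because n10 294->49; n9 294->-210; new result 259.
  n13: re-runs because n10 294->49; n12 0->259; new result 49.
  n14: re-runs because n13 0->49; new result -49.
  n15: re-runs because n14 0->-49; new result 7 (unchanged).
  n16: re-runs because n13 0->49; new result 49.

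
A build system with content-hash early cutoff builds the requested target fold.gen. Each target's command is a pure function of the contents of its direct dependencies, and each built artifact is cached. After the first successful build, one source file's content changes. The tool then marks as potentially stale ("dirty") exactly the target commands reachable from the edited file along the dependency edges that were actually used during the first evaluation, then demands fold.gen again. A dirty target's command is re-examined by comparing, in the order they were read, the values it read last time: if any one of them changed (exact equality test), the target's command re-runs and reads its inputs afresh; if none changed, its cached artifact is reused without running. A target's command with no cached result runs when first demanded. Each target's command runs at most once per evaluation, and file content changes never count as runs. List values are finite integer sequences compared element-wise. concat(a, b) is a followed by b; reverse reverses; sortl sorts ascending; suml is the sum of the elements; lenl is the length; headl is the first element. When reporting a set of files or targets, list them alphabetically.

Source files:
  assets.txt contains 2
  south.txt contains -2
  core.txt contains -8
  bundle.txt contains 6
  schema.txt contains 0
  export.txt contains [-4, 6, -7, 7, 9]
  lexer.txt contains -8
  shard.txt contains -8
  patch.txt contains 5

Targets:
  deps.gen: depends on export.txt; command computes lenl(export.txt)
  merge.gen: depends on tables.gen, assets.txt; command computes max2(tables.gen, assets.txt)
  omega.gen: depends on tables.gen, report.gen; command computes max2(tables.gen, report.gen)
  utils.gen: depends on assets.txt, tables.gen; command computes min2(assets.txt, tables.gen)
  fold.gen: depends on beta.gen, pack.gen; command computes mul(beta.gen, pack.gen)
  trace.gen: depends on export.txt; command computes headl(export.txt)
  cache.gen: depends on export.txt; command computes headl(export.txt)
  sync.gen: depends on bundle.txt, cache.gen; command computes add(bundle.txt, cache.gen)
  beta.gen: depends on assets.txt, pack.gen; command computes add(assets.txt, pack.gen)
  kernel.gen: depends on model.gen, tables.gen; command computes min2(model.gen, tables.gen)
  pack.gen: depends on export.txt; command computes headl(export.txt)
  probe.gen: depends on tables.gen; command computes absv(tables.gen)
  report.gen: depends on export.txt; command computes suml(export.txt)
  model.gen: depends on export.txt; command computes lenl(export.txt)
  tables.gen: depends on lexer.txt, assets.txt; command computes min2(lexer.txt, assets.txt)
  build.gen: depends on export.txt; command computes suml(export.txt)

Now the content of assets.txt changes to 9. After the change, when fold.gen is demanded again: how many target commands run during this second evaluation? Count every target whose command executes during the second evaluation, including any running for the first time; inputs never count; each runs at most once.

First evaluation (everything demanded from the output):
  pack.gen = headl([-4, 6, -7, 7, 9]) = -4
  beta.gen = add(2, -4) = -2
  fold.gen = mul(-2, -4) = 8

Propagation after the edit:
  beta.gen: runs — assets.txt 2->9; result 5.
  fold.gen: runs — beta.gen -2->5; result -20.

Target commands that run: beta.gen, fold.gen — 2 in total.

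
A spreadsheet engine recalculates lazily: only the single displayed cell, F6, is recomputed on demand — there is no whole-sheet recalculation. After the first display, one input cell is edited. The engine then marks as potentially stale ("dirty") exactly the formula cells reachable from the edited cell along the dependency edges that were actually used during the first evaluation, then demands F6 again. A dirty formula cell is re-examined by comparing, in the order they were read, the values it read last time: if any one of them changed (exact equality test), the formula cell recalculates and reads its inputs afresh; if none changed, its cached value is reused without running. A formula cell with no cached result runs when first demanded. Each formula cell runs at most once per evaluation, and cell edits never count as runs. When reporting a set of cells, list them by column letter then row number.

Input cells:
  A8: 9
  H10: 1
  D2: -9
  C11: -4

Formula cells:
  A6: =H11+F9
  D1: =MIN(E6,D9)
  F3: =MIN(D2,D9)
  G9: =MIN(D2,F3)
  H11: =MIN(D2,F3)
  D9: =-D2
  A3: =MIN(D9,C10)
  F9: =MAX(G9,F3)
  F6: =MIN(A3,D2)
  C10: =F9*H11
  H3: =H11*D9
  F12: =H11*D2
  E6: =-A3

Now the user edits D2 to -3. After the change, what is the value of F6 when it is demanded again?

New value of F6: -3.

First evaluation (everything demanded from the output):
  D9 = -(-9) = 9
  F3 = MIN(-9, 9) = -9
  G9 = MIN(-9, -9) = -9
  F9 = MAX(-9, -9) = -9
  H11 = MIN(-9, -9) = -9
  C10 = -9 * -9 = 81
  A3 = MIN(9, 81) = 9
  F6 = MIN(9, -9) = -9

Propagation after the edit:
  D9: runs — D2 -9->-3; result 3.
  F3: runs — D2 -9->-3; D9 9->3; result -3.
  G9: runs — D2 -9->-3; F3 -9->-3; result -3.
  F9: runs — G9 -9->-3; F3 -9->-3; result -3.
  H11: runs — D2 -9->-3; F3 -9->-3; result -3.
  C10: runs — F9 -9->-3; H11 -9->-3; result 9.
  A3: runs — D9 9->3; C10 81->9; result 3.
  F6: runs — A3 9->3; D2 -9->-3; result -3.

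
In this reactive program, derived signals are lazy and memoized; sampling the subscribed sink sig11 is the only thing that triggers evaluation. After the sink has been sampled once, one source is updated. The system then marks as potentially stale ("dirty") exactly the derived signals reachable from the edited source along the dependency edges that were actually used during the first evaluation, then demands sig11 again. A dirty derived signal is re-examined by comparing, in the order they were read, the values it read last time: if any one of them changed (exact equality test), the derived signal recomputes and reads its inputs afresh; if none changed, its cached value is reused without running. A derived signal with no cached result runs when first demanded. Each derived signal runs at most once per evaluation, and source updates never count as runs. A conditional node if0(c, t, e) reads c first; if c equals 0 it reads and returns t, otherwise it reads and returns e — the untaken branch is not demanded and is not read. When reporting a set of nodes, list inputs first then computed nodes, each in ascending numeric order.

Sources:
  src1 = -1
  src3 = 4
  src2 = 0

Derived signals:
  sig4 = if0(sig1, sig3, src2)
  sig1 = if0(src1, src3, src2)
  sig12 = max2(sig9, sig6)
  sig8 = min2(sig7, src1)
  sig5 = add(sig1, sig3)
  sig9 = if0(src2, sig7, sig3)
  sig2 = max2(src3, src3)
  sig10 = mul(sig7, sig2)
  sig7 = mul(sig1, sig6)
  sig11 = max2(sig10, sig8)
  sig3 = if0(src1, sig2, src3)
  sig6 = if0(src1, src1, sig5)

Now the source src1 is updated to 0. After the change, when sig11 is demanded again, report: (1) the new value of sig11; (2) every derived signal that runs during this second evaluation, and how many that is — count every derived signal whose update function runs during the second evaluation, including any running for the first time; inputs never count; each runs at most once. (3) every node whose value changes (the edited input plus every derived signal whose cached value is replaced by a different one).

Demanding sig11 again yields 0.
5 derived signals run: sig1, sig6, sig7, sig8, sig11.
The nodes whose values change: src1, sig1, sig6, sig8.
Note the branch switch — demand abandons sig3, sig5, which are never re-examined.

First demand of the output computes:
  sig1 = if0(src1=-1 -> else branch src2) = 0
  sig2 = max2(4, 4) = 4
  sig3 = if0(src1=-1 -> else branch src3) = 4
  sig5 = add(0, 4) = 4
  sig6 = if0(src1=-1 -> else branch sig5) = 4
  sig7 = mul(0, 4) = 0
  sig8 = min2(0, -1) = -1
  sig10 = mul(0, 4) = 0
  sig11 = max2(0, -1) = 0

After the edit, cleaning proceeds:
  sig1: a read changed (src1 -1->0) — executes, giving 4.
  sig3: stays stale; no demand reaches it after the flip.
  sig5: stays stale; no demand reaches it after the flip.
  sig6: a read changed (src1 -1->0) — executes, giving 0.
  sig7: a read changed (sig1 0->4; sig6 4->0) — executes, giving 0 — identical to its old value.
  sig8: a read changed (src1 -1->0) — executes, giving 0.
  sig10: dirty, but its reads are unchanged (sig7 unchanged, sig2 unchanged); cached 0 stands.
  sig11: a read changed (sig8 -1->0) — executes, giving 0 — identical to its old value.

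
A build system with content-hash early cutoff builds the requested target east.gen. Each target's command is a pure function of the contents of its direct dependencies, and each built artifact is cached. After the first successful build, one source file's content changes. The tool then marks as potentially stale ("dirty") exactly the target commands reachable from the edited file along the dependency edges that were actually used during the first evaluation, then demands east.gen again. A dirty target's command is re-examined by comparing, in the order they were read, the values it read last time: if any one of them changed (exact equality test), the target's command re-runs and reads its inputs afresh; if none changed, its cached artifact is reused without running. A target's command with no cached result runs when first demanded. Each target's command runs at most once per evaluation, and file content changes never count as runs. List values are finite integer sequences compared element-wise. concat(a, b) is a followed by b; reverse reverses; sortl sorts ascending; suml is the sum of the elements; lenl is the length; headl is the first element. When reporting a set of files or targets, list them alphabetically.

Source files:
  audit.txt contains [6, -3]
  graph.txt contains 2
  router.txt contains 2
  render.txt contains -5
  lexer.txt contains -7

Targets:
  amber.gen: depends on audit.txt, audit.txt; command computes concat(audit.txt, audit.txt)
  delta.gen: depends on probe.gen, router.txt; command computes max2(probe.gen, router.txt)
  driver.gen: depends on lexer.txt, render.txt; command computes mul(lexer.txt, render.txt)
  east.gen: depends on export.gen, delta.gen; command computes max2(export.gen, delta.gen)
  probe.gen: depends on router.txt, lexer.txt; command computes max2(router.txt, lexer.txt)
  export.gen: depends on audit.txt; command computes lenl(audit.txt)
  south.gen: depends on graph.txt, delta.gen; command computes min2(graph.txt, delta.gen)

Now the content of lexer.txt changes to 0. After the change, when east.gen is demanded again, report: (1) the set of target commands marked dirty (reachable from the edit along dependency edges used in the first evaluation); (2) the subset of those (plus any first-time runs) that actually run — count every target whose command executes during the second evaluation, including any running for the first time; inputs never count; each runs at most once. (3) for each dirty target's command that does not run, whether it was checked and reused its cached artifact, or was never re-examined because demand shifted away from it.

First evaluation (everything demanded from the output):
  export.gen = lenl([6, -3]) = 2
  probe.gen = max2(2, -7) = 2
  delta.gen = max2(2, 2) = 2
  east.gen = max2(2, 2) = 2

Propagation after the edit:
  probe.gen: runs — lexer.txt -7->0; result 2 (same value as before).
  delta.gen: checked — values it read are unchanged (probe.gen unchanged, router.txt unchanged); reused cached 2 without running.
  east.gen: checked — values it read are unchanged (export.gen unchanged, delta.gen unchanged); reused cached 2 without running.

Key observation: the change is absorbed at probe.gen — it re-runs but produces the same value, and the output's value is unchanged.

Marked dirty: delta.gen, east.gen, probe.gen.
Target commands that run: probe.gen — 1 in total.
Checked but reused from cache: delta.gen, east.gen.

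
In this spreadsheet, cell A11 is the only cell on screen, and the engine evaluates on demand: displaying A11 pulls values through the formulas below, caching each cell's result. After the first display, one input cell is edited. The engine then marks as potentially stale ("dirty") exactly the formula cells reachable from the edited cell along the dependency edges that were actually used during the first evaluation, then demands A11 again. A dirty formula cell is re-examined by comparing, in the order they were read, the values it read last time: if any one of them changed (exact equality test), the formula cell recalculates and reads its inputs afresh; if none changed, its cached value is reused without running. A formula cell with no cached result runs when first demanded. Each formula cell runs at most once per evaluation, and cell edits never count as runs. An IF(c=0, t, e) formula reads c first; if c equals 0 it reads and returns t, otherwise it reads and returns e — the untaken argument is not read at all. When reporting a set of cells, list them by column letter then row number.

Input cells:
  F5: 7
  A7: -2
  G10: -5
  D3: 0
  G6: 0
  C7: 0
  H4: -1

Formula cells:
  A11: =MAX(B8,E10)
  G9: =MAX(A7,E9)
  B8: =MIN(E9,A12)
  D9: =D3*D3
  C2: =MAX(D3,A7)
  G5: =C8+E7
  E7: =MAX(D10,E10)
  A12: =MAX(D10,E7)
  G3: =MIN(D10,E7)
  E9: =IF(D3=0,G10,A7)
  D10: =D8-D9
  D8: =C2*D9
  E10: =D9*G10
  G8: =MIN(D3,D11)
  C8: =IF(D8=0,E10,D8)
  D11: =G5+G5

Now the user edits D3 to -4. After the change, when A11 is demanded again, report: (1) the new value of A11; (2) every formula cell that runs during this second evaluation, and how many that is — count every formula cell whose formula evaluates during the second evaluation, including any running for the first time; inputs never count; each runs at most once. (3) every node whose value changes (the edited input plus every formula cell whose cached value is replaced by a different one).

A11 now evaluates to -48.
Run set: A11, A12, B8, C2, D8, D9, D10, E7, E9, E10 (10 run).
Changed values: A11, A12, B8, C2, D3, D8, D9, D10, E7, E9, E10.

Initial pass — values computed on the first demand:
  C2 = MAX(0, -2) = 0
  D9 = 0 * 0 = 0
  D8 = 0 * 0 = 0
  D10 = 0 - 0 = 0
  E9 = IF(D3=0: D3=0 -> then branch G10) = -5
  E10 = 0 * -5 = 0
  E7 = MAX(0, 0) = 0
  A12 = MAX(0, 0) = 0
  B8 = MIN(-5, 0) = -5
  A11 = MAX(-5, 0) = 0

Second demand — change propagation:
  C2: re-runs because D3 0->-4; new result -2.
  D9: re-runs because D3 0->-4; D3 0->-4; new result 16.
  D8: re-runs because C2 0->-2; D9 0->16; new result -32.
  D10: re-runs because D8 0->-32; D9 0->16; new result -48.
  E9: re-runs because D3 0->-4; new result -2.
  E10: re-runs because D9 0->16; new result -80.
  E7: re-runs because D10 0->-48; E10 0->-80; new result -48.
  A12: re-runs because D10 0->-48; E7 0->-48; new result -48.
  B8: re-runs because E9 -5->-2; A12 0->-48; new result -48.
  A11: re-runs because B8 -5->-48; E10 0->-80; new result -48.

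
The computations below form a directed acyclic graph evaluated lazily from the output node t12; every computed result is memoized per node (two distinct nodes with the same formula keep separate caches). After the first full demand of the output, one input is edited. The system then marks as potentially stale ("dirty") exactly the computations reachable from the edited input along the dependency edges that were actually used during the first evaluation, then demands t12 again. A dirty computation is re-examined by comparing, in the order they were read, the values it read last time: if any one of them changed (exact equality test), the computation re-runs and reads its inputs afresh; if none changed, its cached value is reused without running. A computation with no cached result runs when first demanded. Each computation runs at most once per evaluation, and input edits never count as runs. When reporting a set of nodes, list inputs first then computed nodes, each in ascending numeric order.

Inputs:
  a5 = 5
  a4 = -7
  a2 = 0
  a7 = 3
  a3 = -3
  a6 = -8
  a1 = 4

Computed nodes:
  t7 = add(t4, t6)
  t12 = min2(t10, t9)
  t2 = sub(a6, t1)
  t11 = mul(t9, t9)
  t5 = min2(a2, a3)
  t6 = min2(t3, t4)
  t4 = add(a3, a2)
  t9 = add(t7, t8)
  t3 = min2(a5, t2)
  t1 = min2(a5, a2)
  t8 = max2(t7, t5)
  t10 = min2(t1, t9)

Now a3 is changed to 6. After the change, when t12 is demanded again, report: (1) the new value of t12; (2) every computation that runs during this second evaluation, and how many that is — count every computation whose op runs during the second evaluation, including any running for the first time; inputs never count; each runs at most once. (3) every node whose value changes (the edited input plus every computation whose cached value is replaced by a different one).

First demand of the output computes:
  t1 = min2(5, 0) = 0
  t2 = sub(-8, 0) = -8
  t3 = min2(5, -8) = -8
  t4 = add(-3, 0) = -3
  t5 = min2(0, -3) = -3
  t6 = min2(-8, -3) = -8
  t7 = add(-3, -8) = -11
  t8 = max2(-11, -3) = -3
  t9 = add(-11, -3) = -14
  t10 = min2(0, -14) = -14
  t12 = min2(-14, -14) = -14

After the edit, cleaning proceeds:
  t4: a read changed (a3 -3->6) — executes, giving 6.
  t5: a read changed (a3 -3->6) — executes, giving 0.
  t6: a read changed (t4 -3->6) — executes, giving -8 — identical to its old value.
  t7: a read changed (t4 -3->6) — executes, giving -2.
  t8: a read changed (t7 -11->-2; t5 -3->0) — executes, giving 0.
  t9: a read changed (t7 -11->-2; t8 -3->0) — executes, giving -2.
  t10: a read changed (t9 -14->-2) — executes, giving -2.
  t12: a read changed (t10 -14->-2; t9 -14->-2) — executes, giving -2.

Demanding t12 again yields -2.
8 computations run: t4, t5, t6, t7, t8, t9, t10, t12.
The nodes whose values change: a3, t4, t5, t7, t8, t9, t10, t12.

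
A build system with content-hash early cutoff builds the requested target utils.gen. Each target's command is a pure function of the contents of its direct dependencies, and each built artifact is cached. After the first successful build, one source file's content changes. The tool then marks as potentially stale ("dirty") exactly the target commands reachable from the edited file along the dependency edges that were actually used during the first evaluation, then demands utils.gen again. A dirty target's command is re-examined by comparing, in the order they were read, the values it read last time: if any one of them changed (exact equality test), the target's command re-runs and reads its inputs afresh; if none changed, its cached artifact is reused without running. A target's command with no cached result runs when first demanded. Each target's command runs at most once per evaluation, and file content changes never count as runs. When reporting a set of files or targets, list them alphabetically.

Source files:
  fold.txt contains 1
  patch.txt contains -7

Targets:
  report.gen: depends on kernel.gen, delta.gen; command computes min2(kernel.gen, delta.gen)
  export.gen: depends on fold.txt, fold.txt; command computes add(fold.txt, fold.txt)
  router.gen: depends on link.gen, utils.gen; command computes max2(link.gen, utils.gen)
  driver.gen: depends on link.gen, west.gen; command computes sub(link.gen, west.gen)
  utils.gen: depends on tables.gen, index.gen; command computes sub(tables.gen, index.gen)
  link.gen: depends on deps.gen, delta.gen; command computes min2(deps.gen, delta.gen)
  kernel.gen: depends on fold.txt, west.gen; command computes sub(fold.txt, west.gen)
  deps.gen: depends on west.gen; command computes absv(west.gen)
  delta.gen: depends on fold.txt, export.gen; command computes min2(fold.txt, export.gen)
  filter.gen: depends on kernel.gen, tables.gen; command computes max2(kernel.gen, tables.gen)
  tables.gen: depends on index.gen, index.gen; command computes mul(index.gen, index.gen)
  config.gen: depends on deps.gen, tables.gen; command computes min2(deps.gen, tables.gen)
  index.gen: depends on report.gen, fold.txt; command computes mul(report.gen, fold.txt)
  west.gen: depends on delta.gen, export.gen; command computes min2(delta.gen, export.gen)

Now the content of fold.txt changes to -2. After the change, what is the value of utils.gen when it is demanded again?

First evaluation (everything demanded from the output):
  export.gen = add(1, 1) = 2
  delta.gen = min2(1, 2) = 1
  west.gen = min2(1, 2) = 1
  kernel.gen = sub(1, 1) = 0
  report.gen = min2(0, 1) = 0
  index.gen = mul(0, 1) = 0
  tables.gen = mul(0, 0) = 0
  utils.gen = sub(0, 0) = 0

Propagation after the edit:
  export.gen: runs — fold.txt 1->-2; fold.txt 1->-2; result -4.
  delta.gen: runs — fold.txt 1->-2; export.gen 2->-4; result -4.
  west.gen: runs — delta.gen 1->-4; export.gen 2->-4; result -4.
  kernel.gen: runs — fold.txt 1->-2; west.gen 1->-4; result 2.
  report.gen: runs — kernel.gen 0->2; delta.gen 1->-4; result -4.
  index.gen: runs — report.gen 0->-4; fold.txt 1->-2; result 8.
  tables.gen: runs — index.gen 0->8; index.gen 0->8; result 64.
  utils.gen: runs — tables.gen 0->64; index.gen 0->8; result 56.

New value of utils.gen: 56.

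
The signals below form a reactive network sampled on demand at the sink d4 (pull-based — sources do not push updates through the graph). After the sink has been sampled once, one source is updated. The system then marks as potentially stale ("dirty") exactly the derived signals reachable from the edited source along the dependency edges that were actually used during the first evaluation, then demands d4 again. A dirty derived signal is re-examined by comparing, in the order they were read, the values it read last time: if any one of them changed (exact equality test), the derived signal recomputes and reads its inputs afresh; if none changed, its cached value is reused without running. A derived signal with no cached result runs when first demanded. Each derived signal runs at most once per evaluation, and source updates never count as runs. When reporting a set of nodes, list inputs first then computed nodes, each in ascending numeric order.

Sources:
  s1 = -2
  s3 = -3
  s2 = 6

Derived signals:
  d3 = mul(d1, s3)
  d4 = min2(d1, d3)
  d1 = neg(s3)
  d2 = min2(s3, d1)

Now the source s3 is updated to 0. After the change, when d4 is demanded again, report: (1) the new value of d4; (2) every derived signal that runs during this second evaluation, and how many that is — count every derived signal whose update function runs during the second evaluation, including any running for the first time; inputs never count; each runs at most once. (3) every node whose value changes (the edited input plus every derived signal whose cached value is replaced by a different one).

Initial pass — values computed on the first demand:
  d1 = neg(-3) = 3
  d3 = mul(3, -3) = -9
  d4 = min2(3, -9) = -9

Second demand — change propagation:
  d1: re-runs because s3 -3->0; new result 0.
  d3: re-runs because d1 3->0; s3 -3->0; new result 0.
  d4: re-runs because d1 3->0; d3 -9->0; new result 0.

d4 now evaluates to 0.
Run set: d1, d3, d4 (3 run).
Changed values: s3, d1, d3, d4.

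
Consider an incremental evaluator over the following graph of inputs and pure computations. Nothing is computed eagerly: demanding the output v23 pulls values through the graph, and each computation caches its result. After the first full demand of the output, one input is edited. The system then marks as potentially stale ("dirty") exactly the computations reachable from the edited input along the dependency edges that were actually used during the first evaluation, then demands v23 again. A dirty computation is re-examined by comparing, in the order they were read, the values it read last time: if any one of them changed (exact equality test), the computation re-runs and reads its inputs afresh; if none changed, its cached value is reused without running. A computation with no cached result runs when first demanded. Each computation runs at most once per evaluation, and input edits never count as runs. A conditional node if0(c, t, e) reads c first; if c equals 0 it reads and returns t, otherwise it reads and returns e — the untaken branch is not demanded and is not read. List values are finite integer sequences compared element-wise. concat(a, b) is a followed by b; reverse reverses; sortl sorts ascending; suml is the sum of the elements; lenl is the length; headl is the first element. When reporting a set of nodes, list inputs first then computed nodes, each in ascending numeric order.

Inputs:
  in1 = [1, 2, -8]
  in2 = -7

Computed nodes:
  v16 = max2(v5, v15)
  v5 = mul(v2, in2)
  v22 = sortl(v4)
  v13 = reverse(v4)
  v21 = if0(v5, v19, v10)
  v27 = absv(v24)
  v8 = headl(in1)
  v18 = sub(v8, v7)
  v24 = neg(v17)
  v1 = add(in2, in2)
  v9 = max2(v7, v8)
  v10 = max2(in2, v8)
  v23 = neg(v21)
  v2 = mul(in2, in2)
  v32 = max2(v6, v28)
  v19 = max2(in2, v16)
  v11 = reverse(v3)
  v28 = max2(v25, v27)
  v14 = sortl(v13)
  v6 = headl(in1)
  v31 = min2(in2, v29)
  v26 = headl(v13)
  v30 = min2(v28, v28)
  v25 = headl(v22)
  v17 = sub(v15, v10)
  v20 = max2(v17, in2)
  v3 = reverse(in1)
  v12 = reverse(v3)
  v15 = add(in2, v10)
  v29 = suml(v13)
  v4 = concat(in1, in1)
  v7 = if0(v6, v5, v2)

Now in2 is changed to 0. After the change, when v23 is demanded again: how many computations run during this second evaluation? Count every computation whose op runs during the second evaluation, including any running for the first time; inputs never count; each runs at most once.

Initial pass — values computed on the first demand:
  v2 = mul(-7, -7) = 49
  v5 = mul(49, -7) = -343
  v8 = headl([1, 2, -8]) = 1
  v10 = max2(-7, 1) = 1
  v21 = if0(v5=-343 -> else branch v10) = 1
  v23 = neg(1) = -1

Second demand — change propagation:
  v2: re-runs because in2 -7->0; in2 -7->0; new result 0.
  v5: re-runs because v2 49->0; in2 -7->0; new result 0.
  v10: re-runs because in2 -7->0; new result 1 (unchanged).
  v15: newly demanded (no cache) — executes and yields 1.
  v16: newly demanded (no cache) — executes and yields 1.
  v19: newly demanded (no cache) — executes and yields 1.
  v21: re-runs because v5 -343->0; new result 1 (unchanged).
  v23: re-examined; everything it read last time is the same (v21 unchanged) — cache -1 kept, no run.

The important point: the flipped condition pulls in fresh nodes; v15, v16, v19 run for the first time.

Run set: v2, v5, v10, v15, v16, v19, v21 (7 run).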